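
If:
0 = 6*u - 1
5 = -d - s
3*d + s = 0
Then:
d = 5/2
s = -15/2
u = 1/6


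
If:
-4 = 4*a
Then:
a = -1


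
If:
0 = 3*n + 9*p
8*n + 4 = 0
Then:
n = -1/2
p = 1/6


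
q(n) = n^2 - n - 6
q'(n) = 2*n - 1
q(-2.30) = 1.59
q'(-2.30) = -5.60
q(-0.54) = -5.17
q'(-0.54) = -2.08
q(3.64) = 3.61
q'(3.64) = 6.28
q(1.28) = -5.64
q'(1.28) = 1.56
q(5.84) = 22.27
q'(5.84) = 10.68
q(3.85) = 4.97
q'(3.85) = 6.70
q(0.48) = -6.25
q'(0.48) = -0.04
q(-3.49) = 9.67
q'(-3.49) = -7.98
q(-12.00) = 150.00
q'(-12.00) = -25.00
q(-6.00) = 36.00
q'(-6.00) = -13.00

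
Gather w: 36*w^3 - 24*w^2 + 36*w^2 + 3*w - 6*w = 36*w^3 + 12*w^2 - 3*w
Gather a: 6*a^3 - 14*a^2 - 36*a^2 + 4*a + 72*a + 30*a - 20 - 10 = 6*a^3 - 50*a^2 + 106*a - 30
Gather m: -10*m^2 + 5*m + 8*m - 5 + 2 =-10*m^2 + 13*m - 3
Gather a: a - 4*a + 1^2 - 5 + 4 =-3*a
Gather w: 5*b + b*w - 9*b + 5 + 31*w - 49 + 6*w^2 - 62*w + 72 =-4*b + 6*w^2 + w*(b - 31) + 28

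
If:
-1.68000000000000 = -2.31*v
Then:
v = 0.73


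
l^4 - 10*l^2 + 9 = (l - 3)*(l - 1)*(l + 1)*(l + 3)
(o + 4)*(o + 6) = o^2 + 10*o + 24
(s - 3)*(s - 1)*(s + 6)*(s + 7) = s^4 + 9*s^3 - 7*s^2 - 129*s + 126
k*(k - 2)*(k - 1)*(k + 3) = k^4 - 7*k^2 + 6*k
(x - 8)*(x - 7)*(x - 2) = x^3 - 17*x^2 + 86*x - 112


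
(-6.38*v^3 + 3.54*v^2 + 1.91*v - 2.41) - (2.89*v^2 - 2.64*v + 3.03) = -6.38*v^3 + 0.65*v^2 + 4.55*v - 5.44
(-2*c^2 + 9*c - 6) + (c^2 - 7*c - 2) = -c^2 + 2*c - 8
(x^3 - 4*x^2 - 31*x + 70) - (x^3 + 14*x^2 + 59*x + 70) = -18*x^2 - 90*x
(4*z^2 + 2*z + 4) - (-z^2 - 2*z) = 5*z^2 + 4*z + 4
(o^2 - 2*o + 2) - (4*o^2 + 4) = -3*o^2 - 2*o - 2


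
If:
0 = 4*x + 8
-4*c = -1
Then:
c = 1/4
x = -2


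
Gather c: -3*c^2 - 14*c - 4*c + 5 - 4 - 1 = -3*c^2 - 18*c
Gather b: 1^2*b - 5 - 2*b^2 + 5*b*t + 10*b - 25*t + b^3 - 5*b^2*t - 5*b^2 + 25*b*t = b^3 + b^2*(-5*t - 7) + b*(30*t + 11) - 25*t - 5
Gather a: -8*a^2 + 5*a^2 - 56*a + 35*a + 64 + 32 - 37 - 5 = -3*a^2 - 21*a + 54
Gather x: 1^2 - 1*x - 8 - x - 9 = -2*x - 16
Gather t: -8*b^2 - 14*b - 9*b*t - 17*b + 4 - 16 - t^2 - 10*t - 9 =-8*b^2 - 31*b - t^2 + t*(-9*b - 10) - 21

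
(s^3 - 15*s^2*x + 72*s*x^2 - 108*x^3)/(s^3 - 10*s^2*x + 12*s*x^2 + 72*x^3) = (s - 3*x)/(s + 2*x)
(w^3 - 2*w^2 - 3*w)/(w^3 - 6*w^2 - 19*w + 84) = w*(w + 1)/(w^2 - 3*w - 28)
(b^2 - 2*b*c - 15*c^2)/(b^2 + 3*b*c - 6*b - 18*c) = (b - 5*c)/(b - 6)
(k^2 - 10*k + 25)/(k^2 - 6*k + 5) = (k - 5)/(k - 1)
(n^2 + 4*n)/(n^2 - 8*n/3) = 3*(n + 4)/(3*n - 8)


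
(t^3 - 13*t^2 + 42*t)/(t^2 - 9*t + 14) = t*(t - 6)/(t - 2)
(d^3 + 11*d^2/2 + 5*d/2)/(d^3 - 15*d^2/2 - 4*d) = (d + 5)/(d - 8)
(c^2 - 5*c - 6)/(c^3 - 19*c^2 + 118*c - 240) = (c + 1)/(c^2 - 13*c + 40)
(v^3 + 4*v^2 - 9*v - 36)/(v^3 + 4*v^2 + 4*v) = (v^3 + 4*v^2 - 9*v - 36)/(v*(v^2 + 4*v + 4))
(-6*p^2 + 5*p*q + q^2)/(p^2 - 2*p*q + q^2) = (-6*p - q)/(p - q)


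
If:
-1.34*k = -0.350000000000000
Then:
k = 0.26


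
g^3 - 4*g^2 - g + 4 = (g - 4)*(g - 1)*(g + 1)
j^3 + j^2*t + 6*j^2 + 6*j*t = j*(j + 6)*(j + t)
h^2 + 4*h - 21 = (h - 3)*(h + 7)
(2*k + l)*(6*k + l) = 12*k^2 + 8*k*l + l^2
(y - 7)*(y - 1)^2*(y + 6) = y^4 - 3*y^3 - 39*y^2 + 83*y - 42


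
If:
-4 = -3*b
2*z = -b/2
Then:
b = 4/3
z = -1/3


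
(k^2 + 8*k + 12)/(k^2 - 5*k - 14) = (k + 6)/(k - 7)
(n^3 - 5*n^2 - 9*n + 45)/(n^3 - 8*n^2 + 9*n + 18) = (n^2 - 2*n - 15)/(n^2 - 5*n - 6)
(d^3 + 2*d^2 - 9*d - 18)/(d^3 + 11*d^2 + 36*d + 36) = (d - 3)/(d + 6)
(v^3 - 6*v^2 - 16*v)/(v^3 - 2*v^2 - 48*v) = (v + 2)/(v + 6)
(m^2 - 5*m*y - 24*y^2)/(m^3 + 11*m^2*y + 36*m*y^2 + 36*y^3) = (m - 8*y)/(m^2 + 8*m*y + 12*y^2)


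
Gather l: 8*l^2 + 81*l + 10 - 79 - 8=8*l^2 + 81*l - 77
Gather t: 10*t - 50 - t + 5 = 9*t - 45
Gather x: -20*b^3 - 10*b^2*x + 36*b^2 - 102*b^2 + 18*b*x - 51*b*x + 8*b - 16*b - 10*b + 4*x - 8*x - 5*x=-20*b^3 - 66*b^2 - 18*b + x*(-10*b^2 - 33*b - 9)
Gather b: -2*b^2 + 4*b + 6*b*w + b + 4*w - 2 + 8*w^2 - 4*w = -2*b^2 + b*(6*w + 5) + 8*w^2 - 2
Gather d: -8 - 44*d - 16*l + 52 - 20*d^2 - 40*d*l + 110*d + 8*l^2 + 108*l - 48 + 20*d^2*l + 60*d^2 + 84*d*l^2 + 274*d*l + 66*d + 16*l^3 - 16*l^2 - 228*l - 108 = d^2*(20*l + 40) + d*(84*l^2 + 234*l + 132) + 16*l^3 - 8*l^2 - 136*l - 112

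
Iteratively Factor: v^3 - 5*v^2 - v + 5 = (v - 5)*(v^2 - 1) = (v - 5)*(v + 1)*(v - 1)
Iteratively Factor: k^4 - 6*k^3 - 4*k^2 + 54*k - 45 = (k - 5)*(k^3 - k^2 - 9*k + 9) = (k - 5)*(k - 3)*(k^2 + 2*k - 3) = (k - 5)*(k - 3)*(k - 1)*(k + 3)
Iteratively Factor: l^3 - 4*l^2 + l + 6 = (l - 3)*(l^2 - l - 2) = (l - 3)*(l + 1)*(l - 2)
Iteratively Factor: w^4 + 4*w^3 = (w)*(w^3 + 4*w^2) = w^2*(w^2 + 4*w) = w^2*(w + 4)*(w)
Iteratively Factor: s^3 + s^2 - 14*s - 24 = (s + 2)*(s^2 - s - 12) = (s + 2)*(s + 3)*(s - 4)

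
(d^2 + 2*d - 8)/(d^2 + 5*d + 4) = (d - 2)/(d + 1)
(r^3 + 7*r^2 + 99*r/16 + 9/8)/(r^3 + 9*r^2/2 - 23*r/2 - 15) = (16*r^2 + 16*r + 3)/(8*(2*r^2 - 3*r - 5))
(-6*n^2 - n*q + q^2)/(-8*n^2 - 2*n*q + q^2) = (-3*n + q)/(-4*n + q)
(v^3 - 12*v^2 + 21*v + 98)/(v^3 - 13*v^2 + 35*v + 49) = (v + 2)/(v + 1)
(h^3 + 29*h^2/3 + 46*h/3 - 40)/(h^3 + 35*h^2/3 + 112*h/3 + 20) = (3*h - 4)/(3*h + 2)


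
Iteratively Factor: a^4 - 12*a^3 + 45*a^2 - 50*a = (a)*(a^3 - 12*a^2 + 45*a - 50) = a*(a - 5)*(a^2 - 7*a + 10) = a*(a - 5)^2*(a - 2)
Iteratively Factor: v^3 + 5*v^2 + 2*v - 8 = (v - 1)*(v^2 + 6*v + 8) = (v - 1)*(v + 2)*(v + 4)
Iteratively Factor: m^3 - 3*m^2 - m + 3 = (m - 3)*(m^2 - 1) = (m - 3)*(m - 1)*(m + 1)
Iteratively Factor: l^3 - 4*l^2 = (l - 4)*(l^2) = l*(l - 4)*(l)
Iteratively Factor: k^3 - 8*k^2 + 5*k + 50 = (k + 2)*(k^2 - 10*k + 25) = (k - 5)*(k + 2)*(k - 5)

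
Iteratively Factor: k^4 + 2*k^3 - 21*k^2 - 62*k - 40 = (k + 2)*(k^3 - 21*k - 20) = (k + 2)*(k + 4)*(k^2 - 4*k - 5) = (k + 1)*(k + 2)*(k + 4)*(k - 5)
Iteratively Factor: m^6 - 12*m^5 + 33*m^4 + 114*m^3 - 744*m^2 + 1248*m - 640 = (m - 4)*(m^5 - 8*m^4 + m^3 + 118*m^2 - 272*m + 160) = (m - 4)*(m - 1)*(m^4 - 7*m^3 - 6*m^2 + 112*m - 160) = (m - 4)*(m - 2)*(m - 1)*(m^3 - 5*m^2 - 16*m + 80) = (m - 4)^2*(m - 2)*(m - 1)*(m^2 - m - 20) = (m - 5)*(m - 4)^2*(m - 2)*(m - 1)*(m + 4)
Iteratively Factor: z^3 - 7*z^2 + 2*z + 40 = (z - 4)*(z^2 - 3*z - 10) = (z - 5)*(z - 4)*(z + 2)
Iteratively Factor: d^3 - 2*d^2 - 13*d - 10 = (d - 5)*(d^2 + 3*d + 2) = (d - 5)*(d + 1)*(d + 2)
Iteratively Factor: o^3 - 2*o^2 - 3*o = (o)*(o^2 - 2*o - 3) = o*(o - 3)*(o + 1)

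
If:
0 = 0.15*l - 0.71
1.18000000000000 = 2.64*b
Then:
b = 0.45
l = 4.73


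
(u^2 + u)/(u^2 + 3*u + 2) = u/(u + 2)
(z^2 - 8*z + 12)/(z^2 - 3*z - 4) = (-z^2 + 8*z - 12)/(-z^2 + 3*z + 4)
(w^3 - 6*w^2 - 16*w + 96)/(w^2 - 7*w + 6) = (w^2 - 16)/(w - 1)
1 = 1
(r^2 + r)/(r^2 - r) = (r + 1)/(r - 1)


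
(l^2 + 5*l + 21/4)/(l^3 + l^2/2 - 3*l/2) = (l + 7/2)/(l*(l - 1))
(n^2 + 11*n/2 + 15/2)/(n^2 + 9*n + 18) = (n + 5/2)/(n + 6)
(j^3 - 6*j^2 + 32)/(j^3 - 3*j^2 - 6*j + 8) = (j - 4)/(j - 1)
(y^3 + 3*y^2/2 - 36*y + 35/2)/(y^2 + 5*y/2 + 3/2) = (2*y^3 + 3*y^2 - 72*y + 35)/(2*y^2 + 5*y + 3)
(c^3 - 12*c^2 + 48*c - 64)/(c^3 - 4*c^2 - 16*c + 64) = (c - 4)/(c + 4)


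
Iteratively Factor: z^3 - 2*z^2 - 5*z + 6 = (z + 2)*(z^2 - 4*z + 3) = (z - 1)*(z + 2)*(z - 3)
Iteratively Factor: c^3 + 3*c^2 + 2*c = (c + 2)*(c^2 + c) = (c + 1)*(c + 2)*(c)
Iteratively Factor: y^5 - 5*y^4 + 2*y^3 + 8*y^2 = (y + 1)*(y^4 - 6*y^3 + 8*y^2) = y*(y + 1)*(y^3 - 6*y^2 + 8*y) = y*(y - 2)*(y + 1)*(y^2 - 4*y) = y^2*(y - 2)*(y + 1)*(y - 4)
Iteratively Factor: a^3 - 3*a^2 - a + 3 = (a - 3)*(a^2 - 1) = (a - 3)*(a - 1)*(a + 1)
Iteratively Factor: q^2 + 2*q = (q + 2)*(q)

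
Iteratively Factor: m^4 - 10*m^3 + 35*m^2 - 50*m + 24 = (m - 2)*(m^3 - 8*m^2 + 19*m - 12) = (m - 3)*(m - 2)*(m^2 - 5*m + 4) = (m - 3)*(m - 2)*(m - 1)*(m - 4)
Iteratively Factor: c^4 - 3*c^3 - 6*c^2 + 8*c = (c + 2)*(c^3 - 5*c^2 + 4*c) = (c - 4)*(c + 2)*(c^2 - c) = c*(c - 4)*(c + 2)*(c - 1)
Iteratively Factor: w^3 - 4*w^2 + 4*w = (w - 2)*(w^2 - 2*w) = w*(w - 2)*(w - 2)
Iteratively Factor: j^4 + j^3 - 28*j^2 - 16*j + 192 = (j - 4)*(j^3 + 5*j^2 - 8*j - 48) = (j - 4)*(j + 4)*(j^2 + j - 12) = (j - 4)*(j - 3)*(j + 4)*(j + 4)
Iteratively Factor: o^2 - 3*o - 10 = (o + 2)*(o - 5)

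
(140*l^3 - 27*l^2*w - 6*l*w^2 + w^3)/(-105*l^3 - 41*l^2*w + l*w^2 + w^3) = (-4*l + w)/(3*l + w)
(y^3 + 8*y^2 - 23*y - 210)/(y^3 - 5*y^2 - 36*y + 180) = (y + 7)/(y - 6)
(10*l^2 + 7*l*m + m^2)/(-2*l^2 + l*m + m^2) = (-5*l - m)/(l - m)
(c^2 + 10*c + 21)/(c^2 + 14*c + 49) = (c + 3)/(c + 7)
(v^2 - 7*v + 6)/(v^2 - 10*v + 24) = (v - 1)/(v - 4)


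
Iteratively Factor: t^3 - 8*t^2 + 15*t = (t)*(t^2 - 8*t + 15) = t*(t - 5)*(t - 3)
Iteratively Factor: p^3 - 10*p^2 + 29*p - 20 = (p - 4)*(p^2 - 6*p + 5) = (p - 5)*(p - 4)*(p - 1)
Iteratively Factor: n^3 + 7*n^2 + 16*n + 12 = (n + 2)*(n^2 + 5*n + 6) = (n + 2)*(n + 3)*(n + 2)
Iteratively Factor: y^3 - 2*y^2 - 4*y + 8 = (y - 2)*(y^2 - 4) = (y - 2)*(y + 2)*(y - 2)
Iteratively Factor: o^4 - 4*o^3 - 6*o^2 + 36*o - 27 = (o + 3)*(o^3 - 7*o^2 + 15*o - 9) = (o - 3)*(o + 3)*(o^2 - 4*o + 3) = (o - 3)*(o - 1)*(o + 3)*(o - 3)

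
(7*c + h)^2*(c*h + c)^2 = 49*c^4*h^2 + 98*c^4*h + 49*c^4 + 14*c^3*h^3 + 28*c^3*h^2 + 14*c^3*h + c^2*h^4 + 2*c^2*h^3 + c^2*h^2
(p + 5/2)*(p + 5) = p^2 + 15*p/2 + 25/2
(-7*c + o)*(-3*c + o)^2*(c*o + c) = -63*c^4*o - 63*c^4 + 51*c^3*o^2 + 51*c^3*o - 13*c^2*o^3 - 13*c^2*o^2 + c*o^4 + c*o^3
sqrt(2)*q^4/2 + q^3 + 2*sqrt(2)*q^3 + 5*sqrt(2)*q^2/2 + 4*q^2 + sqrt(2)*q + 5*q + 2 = (q/2 + 1)*(q + 1)*(q + sqrt(2))*(sqrt(2)*q + sqrt(2))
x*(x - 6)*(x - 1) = x^3 - 7*x^2 + 6*x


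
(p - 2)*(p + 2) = p^2 - 4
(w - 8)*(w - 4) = w^2 - 12*w + 32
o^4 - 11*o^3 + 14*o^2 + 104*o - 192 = (o - 8)*(o - 4)*(o - 2)*(o + 3)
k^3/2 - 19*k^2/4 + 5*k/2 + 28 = (k/2 + 1)*(k - 8)*(k - 7/2)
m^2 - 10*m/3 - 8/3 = (m - 4)*(m + 2/3)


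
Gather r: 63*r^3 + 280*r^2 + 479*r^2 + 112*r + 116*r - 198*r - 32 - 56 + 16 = 63*r^3 + 759*r^2 + 30*r - 72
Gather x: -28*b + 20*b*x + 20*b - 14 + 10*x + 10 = -8*b + x*(20*b + 10) - 4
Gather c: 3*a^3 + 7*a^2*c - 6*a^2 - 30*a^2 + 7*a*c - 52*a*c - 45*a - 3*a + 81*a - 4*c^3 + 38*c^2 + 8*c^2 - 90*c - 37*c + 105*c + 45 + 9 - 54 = 3*a^3 - 36*a^2 + 33*a - 4*c^3 + 46*c^2 + c*(7*a^2 - 45*a - 22)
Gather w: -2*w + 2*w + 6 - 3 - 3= 0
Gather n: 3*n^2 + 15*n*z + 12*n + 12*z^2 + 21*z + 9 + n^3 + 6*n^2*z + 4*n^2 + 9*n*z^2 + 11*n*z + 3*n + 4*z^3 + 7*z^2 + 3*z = n^3 + n^2*(6*z + 7) + n*(9*z^2 + 26*z + 15) + 4*z^3 + 19*z^2 + 24*z + 9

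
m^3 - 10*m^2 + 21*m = m*(m - 7)*(m - 3)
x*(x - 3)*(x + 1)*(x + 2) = x^4 - 7*x^2 - 6*x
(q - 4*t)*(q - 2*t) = q^2 - 6*q*t + 8*t^2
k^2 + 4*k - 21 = (k - 3)*(k + 7)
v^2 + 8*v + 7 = (v + 1)*(v + 7)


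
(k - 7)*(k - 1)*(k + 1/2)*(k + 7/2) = k^4 - 4*k^3 - 93*k^2/4 + 14*k + 49/4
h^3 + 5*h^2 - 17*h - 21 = (h - 3)*(h + 1)*(h + 7)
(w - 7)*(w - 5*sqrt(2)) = w^2 - 5*sqrt(2)*w - 7*w + 35*sqrt(2)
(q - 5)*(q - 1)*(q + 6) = q^3 - 31*q + 30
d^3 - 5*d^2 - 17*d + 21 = (d - 7)*(d - 1)*(d + 3)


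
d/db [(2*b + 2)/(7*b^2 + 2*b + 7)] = 2*(-7*b^2 - 14*b + 5)/(49*b^4 + 28*b^3 + 102*b^2 + 28*b + 49)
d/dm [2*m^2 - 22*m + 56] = 4*m - 22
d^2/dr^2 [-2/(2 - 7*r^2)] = 28*(21*r^2 + 2)/(7*r^2 - 2)^3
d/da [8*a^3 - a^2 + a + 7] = 24*a^2 - 2*a + 1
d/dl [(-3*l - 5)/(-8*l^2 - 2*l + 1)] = (-24*l^2 - 80*l - 13)/(64*l^4 + 32*l^3 - 12*l^2 - 4*l + 1)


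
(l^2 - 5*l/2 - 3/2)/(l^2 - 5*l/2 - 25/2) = (-2*l^2 + 5*l + 3)/(-2*l^2 + 5*l + 25)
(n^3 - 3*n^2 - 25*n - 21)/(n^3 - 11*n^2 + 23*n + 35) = (n + 3)/(n - 5)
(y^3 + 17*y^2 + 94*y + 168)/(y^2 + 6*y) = y + 11 + 28/y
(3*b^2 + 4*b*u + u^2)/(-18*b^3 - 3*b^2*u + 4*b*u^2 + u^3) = (b + u)/(-6*b^2 + b*u + u^2)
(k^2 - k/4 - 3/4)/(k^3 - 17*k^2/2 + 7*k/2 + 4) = (4*k + 3)/(2*(2*k^2 - 15*k - 8))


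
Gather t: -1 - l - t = -l - t - 1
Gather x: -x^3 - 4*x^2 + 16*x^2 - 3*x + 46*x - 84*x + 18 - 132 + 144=-x^3 + 12*x^2 - 41*x + 30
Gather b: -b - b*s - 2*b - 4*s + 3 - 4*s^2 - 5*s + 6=b*(-s - 3) - 4*s^2 - 9*s + 9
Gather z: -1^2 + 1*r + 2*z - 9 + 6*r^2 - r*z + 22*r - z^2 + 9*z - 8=6*r^2 + 23*r - z^2 + z*(11 - r) - 18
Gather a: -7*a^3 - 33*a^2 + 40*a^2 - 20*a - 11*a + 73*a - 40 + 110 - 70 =-7*a^3 + 7*a^2 + 42*a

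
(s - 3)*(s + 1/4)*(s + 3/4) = s^3 - 2*s^2 - 45*s/16 - 9/16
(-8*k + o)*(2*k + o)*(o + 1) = -16*k^2*o - 16*k^2 - 6*k*o^2 - 6*k*o + o^3 + o^2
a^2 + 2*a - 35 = (a - 5)*(a + 7)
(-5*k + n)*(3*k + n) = -15*k^2 - 2*k*n + n^2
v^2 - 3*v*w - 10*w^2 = (v - 5*w)*(v + 2*w)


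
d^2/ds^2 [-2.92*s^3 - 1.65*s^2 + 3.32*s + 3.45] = -17.52*s - 3.3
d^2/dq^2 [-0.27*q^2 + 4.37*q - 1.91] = -0.540000000000000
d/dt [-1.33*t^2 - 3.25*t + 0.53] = -2.66*t - 3.25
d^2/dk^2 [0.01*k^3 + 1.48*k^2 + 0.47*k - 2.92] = 0.06*k + 2.96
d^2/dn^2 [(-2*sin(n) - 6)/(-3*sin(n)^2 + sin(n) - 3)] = 6*(-27*sin(n)^5 - 37*sin(n)^4 + 88*sin(n)^2 - 9*sin(n)/4 - 63*sin(3*n)/4 + 3*sin(5*n)/2 - 14)/(3*sin(n)^2 - sin(n) + 3)^3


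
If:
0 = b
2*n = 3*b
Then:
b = 0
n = 0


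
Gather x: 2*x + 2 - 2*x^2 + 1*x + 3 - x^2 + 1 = -3*x^2 + 3*x + 6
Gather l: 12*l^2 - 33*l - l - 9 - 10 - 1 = 12*l^2 - 34*l - 20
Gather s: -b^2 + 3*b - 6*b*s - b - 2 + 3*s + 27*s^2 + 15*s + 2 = -b^2 + 2*b + 27*s^2 + s*(18 - 6*b)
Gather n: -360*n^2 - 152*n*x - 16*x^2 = -360*n^2 - 152*n*x - 16*x^2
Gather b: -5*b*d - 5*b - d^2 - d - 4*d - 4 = b*(-5*d - 5) - d^2 - 5*d - 4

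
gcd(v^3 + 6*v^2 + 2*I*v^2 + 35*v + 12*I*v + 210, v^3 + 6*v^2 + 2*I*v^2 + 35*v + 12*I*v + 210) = v^3 + v^2*(6 + 2*I) + v*(35 + 12*I) + 210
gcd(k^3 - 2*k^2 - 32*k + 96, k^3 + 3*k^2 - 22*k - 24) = k^2 + 2*k - 24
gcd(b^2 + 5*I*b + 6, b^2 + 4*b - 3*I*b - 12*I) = 1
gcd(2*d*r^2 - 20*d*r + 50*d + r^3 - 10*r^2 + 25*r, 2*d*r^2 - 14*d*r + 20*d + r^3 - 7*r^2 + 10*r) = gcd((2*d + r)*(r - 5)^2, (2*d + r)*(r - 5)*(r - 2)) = 2*d*r - 10*d + r^2 - 5*r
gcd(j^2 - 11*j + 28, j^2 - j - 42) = j - 7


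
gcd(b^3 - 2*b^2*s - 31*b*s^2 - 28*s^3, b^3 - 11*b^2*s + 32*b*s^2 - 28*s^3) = -b + 7*s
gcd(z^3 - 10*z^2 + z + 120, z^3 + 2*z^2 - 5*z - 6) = z + 3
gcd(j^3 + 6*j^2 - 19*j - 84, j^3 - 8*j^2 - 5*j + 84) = j^2 - j - 12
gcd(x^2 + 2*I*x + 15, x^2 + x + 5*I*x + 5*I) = x + 5*I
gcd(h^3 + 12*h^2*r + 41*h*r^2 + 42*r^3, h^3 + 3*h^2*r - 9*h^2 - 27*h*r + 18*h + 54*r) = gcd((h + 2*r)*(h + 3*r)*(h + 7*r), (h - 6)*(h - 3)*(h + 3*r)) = h + 3*r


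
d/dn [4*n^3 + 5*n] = 12*n^2 + 5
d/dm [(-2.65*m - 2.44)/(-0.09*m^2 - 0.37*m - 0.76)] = (-0.2385*m^2 - 0.4392*m + 1.1112)/(0.0081*m^4 + 0.0666*m^3 + 0.2737*m^2 + 0.5624*m + 0.5776)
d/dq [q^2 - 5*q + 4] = 2*q - 5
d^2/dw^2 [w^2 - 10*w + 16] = 2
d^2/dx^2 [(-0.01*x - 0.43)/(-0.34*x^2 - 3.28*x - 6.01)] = ((0.01*x + 0.43)*(0.68*x + 3.28)*(1.36*x + 6.56) - (0.0204*x + 0.358)*(0.34*x^2 + 3.28*x + 6.01))/(0.34*x^2 + 3.28*x + 6.01)^3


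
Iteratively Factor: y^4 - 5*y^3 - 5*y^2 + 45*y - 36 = (y + 3)*(y^3 - 8*y^2 + 19*y - 12) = (y - 1)*(y + 3)*(y^2 - 7*y + 12) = (y - 3)*(y - 1)*(y + 3)*(y - 4)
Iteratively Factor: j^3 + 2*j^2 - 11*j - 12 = (j - 3)*(j^2 + 5*j + 4) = (j - 3)*(j + 1)*(j + 4)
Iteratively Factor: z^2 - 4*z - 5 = (z + 1)*(z - 5)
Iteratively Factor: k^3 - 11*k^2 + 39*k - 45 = (k - 3)*(k^2 - 8*k + 15) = (k - 3)^2*(k - 5)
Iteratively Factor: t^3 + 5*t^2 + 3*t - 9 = (t + 3)*(t^2 + 2*t - 3) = (t - 1)*(t + 3)*(t + 3)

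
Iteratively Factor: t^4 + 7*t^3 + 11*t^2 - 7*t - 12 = (t + 3)*(t^3 + 4*t^2 - t - 4) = (t + 1)*(t + 3)*(t^2 + 3*t - 4) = (t - 1)*(t + 1)*(t + 3)*(t + 4)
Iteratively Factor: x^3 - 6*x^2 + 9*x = (x)*(x^2 - 6*x + 9) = x*(x - 3)*(x - 3)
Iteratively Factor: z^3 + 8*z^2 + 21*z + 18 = (z + 2)*(z^2 + 6*z + 9) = (z + 2)*(z + 3)*(z + 3)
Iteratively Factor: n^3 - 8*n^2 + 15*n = (n)*(n^2 - 8*n + 15) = n*(n - 3)*(n - 5)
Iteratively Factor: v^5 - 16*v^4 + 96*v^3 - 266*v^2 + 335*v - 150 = (v - 3)*(v^4 - 13*v^3 + 57*v^2 - 95*v + 50) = (v - 3)*(v - 1)*(v^3 - 12*v^2 + 45*v - 50) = (v - 3)*(v - 2)*(v - 1)*(v^2 - 10*v + 25) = (v - 5)*(v - 3)*(v - 2)*(v - 1)*(v - 5)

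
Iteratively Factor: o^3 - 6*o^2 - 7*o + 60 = (o + 3)*(o^2 - 9*o + 20) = (o - 4)*(o + 3)*(o - 5)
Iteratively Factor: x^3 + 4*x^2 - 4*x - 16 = (x - 2)*(x^2 + 6*x + 8) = (x - 2)*(x + 2)*(x + 4)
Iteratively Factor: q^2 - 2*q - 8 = (q + 2)*(q - 4)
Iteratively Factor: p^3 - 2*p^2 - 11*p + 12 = (p - 4)*(p^2 + 2*p - 3) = (p - 4)*(p - 1)*(p + 3)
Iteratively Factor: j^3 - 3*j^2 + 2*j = (j)*(j^2 - 3*j + 2) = j*(j - 2)*(j - 1)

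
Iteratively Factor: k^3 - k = (k - 1)*(k^2 + k) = k*(k - 1)*(k + 1)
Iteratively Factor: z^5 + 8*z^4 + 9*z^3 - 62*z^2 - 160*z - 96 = (z + 2)*(z^4 + 6*z^3 - 3*z^2 - 56*z - 48) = (z - 3)*(z + 2)*(z^3 + 9*z^2 + 24*z + 16) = (z - 3)*(z + 2)*(z + 4)*(z^2 + 5*z + 4) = (z - 3)*(z + 1)*(z + 2)*(z + 4)*(z + 4)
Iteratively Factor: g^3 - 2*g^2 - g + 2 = (g - 2)*(g^2 - 1) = (g - 2)*(g + 1)*(g - 1)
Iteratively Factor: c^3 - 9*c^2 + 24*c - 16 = (c - 1)*(c^2 - 8*c + 16) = (c - 4)*(c - 1)*(c - 4)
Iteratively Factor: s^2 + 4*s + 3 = (s + 1)*(s + 3)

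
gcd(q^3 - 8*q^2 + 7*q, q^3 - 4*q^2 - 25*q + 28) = q^2 - 8*q + 7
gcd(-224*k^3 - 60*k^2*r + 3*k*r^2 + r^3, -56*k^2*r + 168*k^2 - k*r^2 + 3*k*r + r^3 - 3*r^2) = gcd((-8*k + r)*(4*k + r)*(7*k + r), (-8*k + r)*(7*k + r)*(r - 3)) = -56*k^2 - k*r + r^2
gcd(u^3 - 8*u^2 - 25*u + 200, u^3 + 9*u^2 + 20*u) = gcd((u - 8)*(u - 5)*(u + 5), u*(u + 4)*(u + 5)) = u + 5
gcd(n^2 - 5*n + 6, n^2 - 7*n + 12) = n - 3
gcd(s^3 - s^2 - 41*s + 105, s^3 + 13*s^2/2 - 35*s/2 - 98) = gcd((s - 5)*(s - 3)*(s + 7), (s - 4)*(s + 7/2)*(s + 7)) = s + 7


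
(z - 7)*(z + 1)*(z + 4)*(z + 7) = z^4 + 5*z^3 - 45*z^2 - 245*z - 196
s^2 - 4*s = s*(s - 4)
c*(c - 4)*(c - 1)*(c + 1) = c^4 - 4*c^3 - c^2 + 4*c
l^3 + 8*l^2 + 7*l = l*(l + 1)*(l + 7)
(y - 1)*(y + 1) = y^2 - 1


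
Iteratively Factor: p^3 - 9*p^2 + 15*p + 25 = (p - 5)*(p^2 - 4*p - 5) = (p - 5)^2*(p + 1)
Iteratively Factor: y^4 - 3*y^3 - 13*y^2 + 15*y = (y + 3)*(y^3 - 6*y^2 + 5*y) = y*(y + 3)*(y^2 - 6*y + 5) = y*(y - 5)*(y + 3)*(y - 1)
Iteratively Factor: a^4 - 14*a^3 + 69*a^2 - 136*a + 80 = (a - 5)*(a^3 - 9*a^2 + 24*a - 16) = (a - 5)*(a - 4)*(a^2 - 5*a + 4) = (a - 5)*(a - 4)*(a - 1)*(a - 4)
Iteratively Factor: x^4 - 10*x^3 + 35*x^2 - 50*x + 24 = (x - 1)*(x^3 - 9*x^2 + 26*x - 24) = (x - 4)*(x - 1)*(x^2 - 5*x + 6) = (x - 4)*(x - 3)*(x - 1)*(x - 2)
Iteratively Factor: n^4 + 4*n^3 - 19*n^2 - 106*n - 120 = (n + 4)*(n^3 - 19*n - 30) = (n - 5)*(n + 4)*(n^2 + 5*n + 6) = (n - 5)*(n + 2)*(n + 4)*(n + 3)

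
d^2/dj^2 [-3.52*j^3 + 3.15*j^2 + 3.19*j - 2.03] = 6.3 - 21.12*j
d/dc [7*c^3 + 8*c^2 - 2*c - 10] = 21*c^2 + 16*c - 2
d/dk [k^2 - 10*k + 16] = 2*k - 10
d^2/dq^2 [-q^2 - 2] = -2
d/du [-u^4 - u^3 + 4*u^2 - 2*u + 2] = -4*u^3 - 3*u^2 + 8*u - 2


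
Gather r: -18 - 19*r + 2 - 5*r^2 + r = -5*r^2 - 18*r - 16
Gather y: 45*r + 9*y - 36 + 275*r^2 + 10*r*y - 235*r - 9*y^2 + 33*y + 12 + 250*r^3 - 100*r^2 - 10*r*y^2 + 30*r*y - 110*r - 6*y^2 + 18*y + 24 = 250*r^3 + 175*r^2 - 300*r + y^2*(-10*r - 15) + y*(40*r + 60)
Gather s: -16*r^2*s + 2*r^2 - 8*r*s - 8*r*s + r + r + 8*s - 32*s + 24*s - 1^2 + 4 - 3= 2*r^2 + 2*r + s*(-16*r^2 - 16*r)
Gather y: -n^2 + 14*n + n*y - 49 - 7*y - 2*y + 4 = -n^2 + 14*n + y*(n - 9) - 45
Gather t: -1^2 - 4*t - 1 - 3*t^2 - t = -3*t^2 - 5*t - 2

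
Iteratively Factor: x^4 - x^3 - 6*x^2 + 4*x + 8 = (x - 2)*(x^3 + x^2 - 4*x - 4) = (x - 2)*(x + 1)*(x^2 - 4) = (x - 2)^2*(x + 1)*(x + 2)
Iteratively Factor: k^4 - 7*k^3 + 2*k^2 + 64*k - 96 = (k - 4)*(k^3 - 3*k^2 - 10*k + 24) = (k - 4)*(k - 2)*(k^2 - k - 12) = (k - 4)^2*(k - 2)*(k + 3)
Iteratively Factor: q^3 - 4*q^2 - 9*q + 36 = (q - 3)*(q^2 - q - 12) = (q - 4)*(q - 3)*(q + 3)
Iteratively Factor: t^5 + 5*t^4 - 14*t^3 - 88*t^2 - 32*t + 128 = (t - 1)*(t^4 + 6*t^3 - 8*t^2 - 96*t - 128) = (t - 1)*(t + 2)*(t^3 + 4*t^2 - 16*t - 64) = (t - 1)*(t + 2)*(t + 4)*(t^2 - 16) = (t - 4)*(t - 1)*(t + 2)*(t + 4)*(t + 4)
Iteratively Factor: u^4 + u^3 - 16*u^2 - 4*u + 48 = (u - 3)*(u^3 + 4*u^2 - 4*u - 16) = (u - 3)*(u + 4)*(u^2 - 4) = (u - 3)*(u + 2)*(u + 4)*(u - 2)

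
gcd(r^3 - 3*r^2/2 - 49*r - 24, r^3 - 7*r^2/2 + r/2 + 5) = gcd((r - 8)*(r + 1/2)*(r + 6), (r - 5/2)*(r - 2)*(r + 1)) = 1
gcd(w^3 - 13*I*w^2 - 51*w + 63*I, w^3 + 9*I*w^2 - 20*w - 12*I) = 1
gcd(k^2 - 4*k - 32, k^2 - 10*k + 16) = k - 8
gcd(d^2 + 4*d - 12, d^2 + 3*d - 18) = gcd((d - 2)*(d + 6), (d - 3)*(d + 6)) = d + 6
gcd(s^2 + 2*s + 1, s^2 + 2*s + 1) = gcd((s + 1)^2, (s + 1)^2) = s^2 + 2*s + 1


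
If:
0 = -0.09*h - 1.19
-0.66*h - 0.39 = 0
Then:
No Solution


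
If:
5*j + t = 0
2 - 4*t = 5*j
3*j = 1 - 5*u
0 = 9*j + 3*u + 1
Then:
No Solution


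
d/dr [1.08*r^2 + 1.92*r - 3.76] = 2.16*r + 1.92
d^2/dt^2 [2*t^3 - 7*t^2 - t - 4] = 12*t - 14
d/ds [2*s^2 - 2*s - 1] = 4*s - 2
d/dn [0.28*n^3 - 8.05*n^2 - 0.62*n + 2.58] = 0.84*n^2 - 16.1*n - 0.62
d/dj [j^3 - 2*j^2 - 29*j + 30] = 3*j^2 - 4*j - 29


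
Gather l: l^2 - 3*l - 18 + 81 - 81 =l^2 - 3*l - 18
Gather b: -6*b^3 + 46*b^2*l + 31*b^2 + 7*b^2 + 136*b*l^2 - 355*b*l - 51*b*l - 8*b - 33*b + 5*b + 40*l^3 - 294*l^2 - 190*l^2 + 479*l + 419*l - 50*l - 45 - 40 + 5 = -6*b^3 + b^2*(46*l + 38) + b*(136*l^2 - 406*l - 36) + 40*l^3 - 484*l^2 + 848*l - 80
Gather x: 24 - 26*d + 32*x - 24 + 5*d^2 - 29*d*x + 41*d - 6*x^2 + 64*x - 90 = 5*d^2 + 15*d - 6*x^2 + x*(96 - 29*d) - 90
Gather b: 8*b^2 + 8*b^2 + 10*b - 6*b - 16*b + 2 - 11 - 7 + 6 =16*b^2 - 12*b - 10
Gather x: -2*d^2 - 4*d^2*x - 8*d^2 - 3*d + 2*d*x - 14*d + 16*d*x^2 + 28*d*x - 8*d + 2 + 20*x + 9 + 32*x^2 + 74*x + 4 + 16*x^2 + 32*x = -10*d^2 - 25*d + x^2*(16*d + 48) + x*(-4*d^2 + 30*d + 126) + 15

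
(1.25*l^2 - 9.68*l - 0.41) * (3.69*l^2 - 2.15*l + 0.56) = 4.6125*l^4 - 38.4067*l^3 + 19.9991*l^2 - 4.5393*l - 0.2296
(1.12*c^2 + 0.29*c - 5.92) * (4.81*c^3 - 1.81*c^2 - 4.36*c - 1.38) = 5.3872*c^5 - 0.6323*c^4 - 33.8833*c^3 + 7.9052*c^2 + 25.411*c + 8.1696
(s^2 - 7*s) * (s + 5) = s^3 - 2*s^2 - 35*s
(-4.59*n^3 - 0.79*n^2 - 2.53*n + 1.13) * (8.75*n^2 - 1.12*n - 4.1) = -40.1625*n^5 - 1.7717*n^4 - 2.4337*n^3 + 15.9601*n^2 + 9.1074*n - 4.633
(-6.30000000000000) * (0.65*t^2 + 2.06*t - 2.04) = -4.095*t^2 - 12.978*t + 12.852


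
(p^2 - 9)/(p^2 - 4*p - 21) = (p - 3)/(p - 7)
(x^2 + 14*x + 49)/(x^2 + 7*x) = (x + 7)/x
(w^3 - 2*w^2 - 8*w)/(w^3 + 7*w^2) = (w^2 - 2*w - 8)/(w*(w + 7))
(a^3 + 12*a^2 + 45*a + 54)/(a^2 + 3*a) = a + 9 + 18/a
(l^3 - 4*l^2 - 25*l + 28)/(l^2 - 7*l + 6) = (l^2 - 3*l - 28)/(l - 6)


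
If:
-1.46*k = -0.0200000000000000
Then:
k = 0.01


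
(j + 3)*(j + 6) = j^2 + 9*j + 18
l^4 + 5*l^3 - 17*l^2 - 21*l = l*(l - 3)*(l + 1)*(l + 7)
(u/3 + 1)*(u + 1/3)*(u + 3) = u^3/3 + 19*u^2/9 + 11*u/3 + 1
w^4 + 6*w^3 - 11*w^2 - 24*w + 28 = (w - 2)*(w - 1)*(w + 2)*(w + 7)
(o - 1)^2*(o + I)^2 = o^4 - 2*o^3 + 2*I*o^3 - 4*I*o^2 + 2*o + 2*I*o - 1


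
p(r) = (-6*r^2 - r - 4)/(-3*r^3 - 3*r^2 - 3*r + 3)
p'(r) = (-12*r - 1)/(-3*r^3 - 3*r^2 - 3*r + 3) + (-6*r^2 - r - 4)*(9*r^2 + 6*r + 3)/(-3*r^3 - 3*r^2 - 3*r + 3)^2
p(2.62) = 0.60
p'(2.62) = -0.20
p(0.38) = -4.16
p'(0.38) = -26.07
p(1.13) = 1.50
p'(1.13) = -2.02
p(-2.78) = -0.90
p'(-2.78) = -0.35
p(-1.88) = -1.30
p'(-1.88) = -0.50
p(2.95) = 0.54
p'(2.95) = -0.16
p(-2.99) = -0.84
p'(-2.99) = -0.30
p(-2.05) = -1.21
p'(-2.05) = -0.49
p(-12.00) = -0.18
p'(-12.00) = -0.02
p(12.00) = 0.16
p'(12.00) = -0.01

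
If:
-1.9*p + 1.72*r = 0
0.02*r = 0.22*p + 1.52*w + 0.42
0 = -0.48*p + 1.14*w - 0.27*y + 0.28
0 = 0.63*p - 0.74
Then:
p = 1.17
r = 1.30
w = -0.43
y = -2.86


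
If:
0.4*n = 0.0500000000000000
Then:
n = 0.12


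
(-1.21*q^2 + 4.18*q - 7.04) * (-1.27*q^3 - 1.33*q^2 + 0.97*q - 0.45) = 1.5367*q^5 - 3.6993*q^4 + 2.2077*q^3 + 13.9623*q^2 - 8.7098*q + 3.168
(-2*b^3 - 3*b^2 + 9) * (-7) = 14*b^3 + 21*b^2 - 63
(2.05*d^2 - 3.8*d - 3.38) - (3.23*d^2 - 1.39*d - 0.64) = -1.18*d^2 - 2.41*d - 2.74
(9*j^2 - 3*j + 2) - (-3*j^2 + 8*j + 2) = 12*j^2 - 11*j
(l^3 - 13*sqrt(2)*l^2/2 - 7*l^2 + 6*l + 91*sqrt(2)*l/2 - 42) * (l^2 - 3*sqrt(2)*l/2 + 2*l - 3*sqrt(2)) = l^5 - 8*sqrt(2)*l^4 - 5*l^4 + 23*l^3/2 + 40*sqrt(2)*l^3 - 255*l^2/2 + 103*sqrt(2)*l^2 - 357*l + 45*sqrt(2)*l + 126*sqrt(2)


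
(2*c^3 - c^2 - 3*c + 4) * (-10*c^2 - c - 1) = -20*c^5 + 8*c^4 + 29*c^3 - 36*c^2 - c - 4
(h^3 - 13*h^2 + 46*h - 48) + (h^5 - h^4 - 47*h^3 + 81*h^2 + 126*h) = h^5 - h^4 - 46*h^3 + 68*h^2 + 172*h - 48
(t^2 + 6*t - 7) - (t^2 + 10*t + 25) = -4*t - 32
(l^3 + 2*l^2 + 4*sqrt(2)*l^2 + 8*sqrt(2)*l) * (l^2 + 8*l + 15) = l^5 + 4*sqrt(2)*l^4 + 10*l^4 + 31*l^3 + 40*sqrt(2)*l^3 + 30*l^2 + 124*sqrt(2)*l^2 + 120*sqrt(2)*l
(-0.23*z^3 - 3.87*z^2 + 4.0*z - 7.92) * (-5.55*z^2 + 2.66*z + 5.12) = 1.2765*z^5 + 20.8667*z^4 - 33.6718*z^3 + 34.7816*z^2 - 0.587199999999999*z - 40.5504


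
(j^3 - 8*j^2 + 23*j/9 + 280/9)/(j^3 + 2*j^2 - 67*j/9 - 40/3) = (j - 7)/(j + 3)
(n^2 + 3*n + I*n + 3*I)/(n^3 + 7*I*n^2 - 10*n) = (n^2 + n*(3 + I) + 3*I)/(n*(n^2 + 7*I*n - 10))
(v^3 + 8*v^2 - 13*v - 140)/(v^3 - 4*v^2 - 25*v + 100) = (v + 7)/(v - 5)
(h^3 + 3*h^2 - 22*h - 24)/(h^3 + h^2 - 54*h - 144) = (h^2 - 3*h - 4)/(h^2 - 5*h - 24)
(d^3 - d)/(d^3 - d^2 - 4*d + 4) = d*(d + 1)/(d^2 - 4)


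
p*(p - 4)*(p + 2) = p^3 - 2*p^2 - 8*p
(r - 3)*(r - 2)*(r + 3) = r^3 - 2*r^2 - 9*r + 18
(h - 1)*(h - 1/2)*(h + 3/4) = h^3 - 3*h^2/4 - 5*h/8 + 3/8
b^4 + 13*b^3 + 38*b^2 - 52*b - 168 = (b - 2)*(b + 2)*(b + 6)*(b + 7)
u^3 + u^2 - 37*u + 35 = (u - 5)*(u - 1)*(u + 7)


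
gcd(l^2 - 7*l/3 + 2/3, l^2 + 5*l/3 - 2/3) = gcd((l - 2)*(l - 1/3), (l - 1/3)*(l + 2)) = l - 1/3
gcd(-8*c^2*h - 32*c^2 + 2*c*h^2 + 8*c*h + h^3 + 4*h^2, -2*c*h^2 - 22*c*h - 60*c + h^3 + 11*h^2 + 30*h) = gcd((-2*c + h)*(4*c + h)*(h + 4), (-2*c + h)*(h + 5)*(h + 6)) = 2*c - h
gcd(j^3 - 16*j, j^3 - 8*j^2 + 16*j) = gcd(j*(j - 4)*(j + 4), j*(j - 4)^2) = j^2 - 4*j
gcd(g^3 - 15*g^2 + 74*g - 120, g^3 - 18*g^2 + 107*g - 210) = g^2 - 11*g + 30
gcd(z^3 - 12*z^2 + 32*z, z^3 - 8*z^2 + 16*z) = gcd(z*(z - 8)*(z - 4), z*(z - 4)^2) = z^2 - 4*z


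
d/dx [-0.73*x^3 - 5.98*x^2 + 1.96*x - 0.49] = -2.19*x^2 - 11.96*x + 1.96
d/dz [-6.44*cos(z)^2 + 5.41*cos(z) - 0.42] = (12.88*cos(z) - 5.41)*sin(z)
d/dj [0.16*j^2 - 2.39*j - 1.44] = 0.32*j - 2.39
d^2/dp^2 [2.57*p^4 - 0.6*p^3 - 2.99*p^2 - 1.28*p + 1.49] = 30.84*p^2 - 3.6*p - 5.98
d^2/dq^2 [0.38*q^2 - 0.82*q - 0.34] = 0.760000000000000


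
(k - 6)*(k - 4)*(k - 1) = k^3 - 11*k^2 + 34*k - 24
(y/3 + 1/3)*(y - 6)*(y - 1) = y^3/3 - 2*y^2 - y/3 + 2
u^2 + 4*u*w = u*(u + 4*w)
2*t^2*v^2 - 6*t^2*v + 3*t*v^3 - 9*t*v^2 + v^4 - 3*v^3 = v*(t + v)*(2*t + v)*(v - 3)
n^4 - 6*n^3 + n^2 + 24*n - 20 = (n - 5)*(n - 2)*(n - 1)*(n + 2)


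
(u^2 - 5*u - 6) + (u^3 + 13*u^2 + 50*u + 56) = u^3 + 14*u^2 + 45*u + 50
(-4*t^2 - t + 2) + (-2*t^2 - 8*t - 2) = -6*t^2 - 9*t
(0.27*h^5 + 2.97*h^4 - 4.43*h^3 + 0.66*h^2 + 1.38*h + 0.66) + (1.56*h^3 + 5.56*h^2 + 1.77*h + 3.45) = 0.27*h^5 + 2.97*h^4 - 2.87*h^3 + 6.22*h^2 + 3.15*h + 4.11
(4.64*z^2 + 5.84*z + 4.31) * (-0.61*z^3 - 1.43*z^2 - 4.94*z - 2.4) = -2.8304*z^5 - 10.1976*z^4 - 33.9019*z^3 - 46.1489*z^2 - 35.3074*z - 10.344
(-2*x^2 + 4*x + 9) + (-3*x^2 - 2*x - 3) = -5*x^2 + 2*x + 6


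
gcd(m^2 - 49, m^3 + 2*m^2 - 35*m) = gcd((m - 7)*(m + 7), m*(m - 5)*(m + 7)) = m + 7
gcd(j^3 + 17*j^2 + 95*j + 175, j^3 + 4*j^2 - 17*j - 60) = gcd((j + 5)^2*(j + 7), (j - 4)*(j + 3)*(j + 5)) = j + 5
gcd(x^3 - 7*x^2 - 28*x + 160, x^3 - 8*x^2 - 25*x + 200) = x^2 - 3*x - 40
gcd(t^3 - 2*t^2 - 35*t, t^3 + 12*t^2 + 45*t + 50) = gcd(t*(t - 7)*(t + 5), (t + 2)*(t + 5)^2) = t + 5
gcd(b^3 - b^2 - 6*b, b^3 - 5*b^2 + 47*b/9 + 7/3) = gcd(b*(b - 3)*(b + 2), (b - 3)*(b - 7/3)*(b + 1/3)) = b - 3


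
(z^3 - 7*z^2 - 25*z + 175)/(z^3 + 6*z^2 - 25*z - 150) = (z - 7)/(z + 6)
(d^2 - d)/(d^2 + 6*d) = (d - 1)/(d + 6)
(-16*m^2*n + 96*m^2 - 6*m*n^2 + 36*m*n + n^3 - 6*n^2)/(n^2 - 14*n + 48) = (-16*m^2 - 6*m*n + n^2)/(n - 8)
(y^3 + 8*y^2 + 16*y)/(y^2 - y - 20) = y*(y + 4)/(y - 5)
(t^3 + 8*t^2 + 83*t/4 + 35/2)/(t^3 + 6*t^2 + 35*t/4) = (t + 2)/t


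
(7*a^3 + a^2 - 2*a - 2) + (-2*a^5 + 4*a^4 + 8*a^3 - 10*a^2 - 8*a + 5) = -2*a^5 + 4*a^4 + 15*a^3 - 9*a^2 - 10*a + 3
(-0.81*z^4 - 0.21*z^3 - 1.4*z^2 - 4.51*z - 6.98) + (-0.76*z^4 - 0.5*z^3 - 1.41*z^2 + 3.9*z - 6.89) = -1.57*z^4 - 0.71*z^3 - 2.81*z^2 - 0.61*z - 13.87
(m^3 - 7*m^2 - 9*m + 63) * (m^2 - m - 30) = m^5 - 8*m^4 - 32*m^3 + 282*m^2 + 207*m - 1890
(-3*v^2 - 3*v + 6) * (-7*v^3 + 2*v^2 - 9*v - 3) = 21*v^5 + 15*v^4 - 21*v^3 + 48*v^2 - 45*v - 18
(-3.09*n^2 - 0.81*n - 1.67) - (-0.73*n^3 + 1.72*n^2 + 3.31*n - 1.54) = 0.73*n^3 - 4.81*n^2 - 4.12*n - 0.13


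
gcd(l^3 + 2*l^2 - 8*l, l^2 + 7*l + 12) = l + 4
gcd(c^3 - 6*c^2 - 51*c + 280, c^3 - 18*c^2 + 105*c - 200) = c^2 - 13*c + 40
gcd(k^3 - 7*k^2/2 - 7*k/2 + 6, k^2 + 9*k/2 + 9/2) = k + 3/2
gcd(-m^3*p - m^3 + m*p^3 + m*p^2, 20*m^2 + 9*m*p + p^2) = 1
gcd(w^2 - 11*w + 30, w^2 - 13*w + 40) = w - 5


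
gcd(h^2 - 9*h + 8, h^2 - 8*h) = h - 8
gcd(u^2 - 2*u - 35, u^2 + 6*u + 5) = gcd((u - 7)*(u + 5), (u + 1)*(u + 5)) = u + 5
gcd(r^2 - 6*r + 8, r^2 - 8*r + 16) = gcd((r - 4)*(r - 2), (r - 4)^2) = r - 4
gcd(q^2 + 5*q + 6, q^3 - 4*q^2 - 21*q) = q + 3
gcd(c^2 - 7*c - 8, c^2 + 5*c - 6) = 1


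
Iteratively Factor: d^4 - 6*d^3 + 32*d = (d - 4)*(d^3 - 2*d^2 - 8*d) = d*(d - 4)*(d^2 - 2*d - 8) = d*(d - 4)*(d + 2)*(d - 4)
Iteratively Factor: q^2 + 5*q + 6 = (q + 3)*(q + 2)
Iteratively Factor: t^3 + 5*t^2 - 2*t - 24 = (t - 2)*(t^2 + 7*t + 12) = (t - 2)*(t + 3)*(t + 4)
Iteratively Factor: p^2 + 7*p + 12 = (p + 3)*(p + 4)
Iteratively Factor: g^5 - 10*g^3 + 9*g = (g)*(g^4 - 10*g^2 + 9) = g*(g - 3)*(g^3 + 3*g^2 - g - 3) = g*(g - 3)*(g + 1)*(g^2 + 2*g - 3) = g*(g - 3)*(g + 1)*(g + 3)*(g - 1)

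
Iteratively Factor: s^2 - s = (s)*(s - 1)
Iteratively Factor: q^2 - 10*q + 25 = (q - 5)*(q - 5)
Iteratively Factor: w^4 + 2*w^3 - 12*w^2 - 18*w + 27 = (w - 3)*(w^3 + 5*w^2 + 3*w - 9) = (w - 3)*(w + 3)*(w^2 + 2*w - 3) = (w - 3)*(w - 1)*(w + 3)*(w + 3)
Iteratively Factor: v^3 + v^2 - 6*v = (v - 2)*(v^2 + 3*v) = (v - 2)*(v + 3)*(v)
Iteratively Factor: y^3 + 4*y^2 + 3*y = (y)*(y^2 + 4*y + 3) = y*(y + 1)*(y + 3)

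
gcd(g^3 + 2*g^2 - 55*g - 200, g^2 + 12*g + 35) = g + 5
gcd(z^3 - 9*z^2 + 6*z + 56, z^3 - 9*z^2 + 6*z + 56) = z^3 - 9*z^2 + 6*z + 56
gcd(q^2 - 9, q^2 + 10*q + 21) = q + 3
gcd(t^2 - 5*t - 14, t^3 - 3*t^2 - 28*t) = t - 7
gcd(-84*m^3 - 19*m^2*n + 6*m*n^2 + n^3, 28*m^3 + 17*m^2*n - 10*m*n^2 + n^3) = 4*m - n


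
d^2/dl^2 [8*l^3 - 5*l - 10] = 48*l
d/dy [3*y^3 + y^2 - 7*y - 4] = 9*y^2 + 2*y - 7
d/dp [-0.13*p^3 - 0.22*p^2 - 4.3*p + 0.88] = -0.39*p^2 - 0.44*p - 4.3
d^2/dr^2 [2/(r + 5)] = 4/(r + 5)^3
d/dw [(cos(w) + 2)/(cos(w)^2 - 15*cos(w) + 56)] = (cos(w)^2 + 4*cos(w) - 86)*sin(w)/(cos(w)^2 - 15*cos(w) + 56)^2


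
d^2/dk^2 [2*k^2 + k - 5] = 4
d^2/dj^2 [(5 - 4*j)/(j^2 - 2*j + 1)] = 2*(7 - 4*j)/(j^4 - 4*j^3 + 6*j^2 - 4*j + 1)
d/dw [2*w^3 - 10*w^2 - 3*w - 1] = 6*w^2 - 20*w - 3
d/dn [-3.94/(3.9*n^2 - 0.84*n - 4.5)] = (30.732*n - 3.3096)/(-3.9*n^2 + 0.84*n + 4.5)^2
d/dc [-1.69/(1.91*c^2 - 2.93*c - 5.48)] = (6.4558*c - 4.9517)/(-1.91*c^2 + 2.93*c + 5.48)^2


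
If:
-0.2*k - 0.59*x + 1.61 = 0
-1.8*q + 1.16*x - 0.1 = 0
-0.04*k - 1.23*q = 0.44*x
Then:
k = 8.72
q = -0.20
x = -0.23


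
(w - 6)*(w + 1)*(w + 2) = w^3 - 3*w^2 - 16*w - 12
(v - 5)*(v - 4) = v^2 - 9*v + 20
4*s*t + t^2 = t*(4*s + t)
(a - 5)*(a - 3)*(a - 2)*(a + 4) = a^4 - 6*a^3 - 9*a^2 + 94*a - 120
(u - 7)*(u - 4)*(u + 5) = u^3 - 6*u^2 - 27*u + 140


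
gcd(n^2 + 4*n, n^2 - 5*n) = n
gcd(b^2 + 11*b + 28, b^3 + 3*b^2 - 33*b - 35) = b + 7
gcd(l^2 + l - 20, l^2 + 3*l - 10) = l + 5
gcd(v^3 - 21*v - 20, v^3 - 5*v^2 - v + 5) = v^2 - 4*v - 5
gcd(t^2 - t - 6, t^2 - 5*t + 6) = t - 3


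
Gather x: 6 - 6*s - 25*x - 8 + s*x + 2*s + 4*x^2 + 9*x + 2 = -4*s + 4*x^2 + x*(s - 16)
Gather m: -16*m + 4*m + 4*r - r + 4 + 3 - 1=-12*m + 3*r + 6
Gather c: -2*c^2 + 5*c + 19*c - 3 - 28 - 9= -2*c^2 + 24*c - 40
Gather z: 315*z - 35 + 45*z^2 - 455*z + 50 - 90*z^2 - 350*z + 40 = -45*z^2 - 490*z + 55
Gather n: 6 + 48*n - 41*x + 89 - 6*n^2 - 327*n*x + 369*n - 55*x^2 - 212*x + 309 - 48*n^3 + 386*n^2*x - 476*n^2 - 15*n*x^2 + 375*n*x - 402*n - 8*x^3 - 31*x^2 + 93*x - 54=-48*n^3 + n^2*(386*x - 482) + n*(-15*x^2 + 48*x + 15) - 8*x^3 - 86*x^2 - 160*x + 350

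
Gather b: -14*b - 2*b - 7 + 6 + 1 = -16*b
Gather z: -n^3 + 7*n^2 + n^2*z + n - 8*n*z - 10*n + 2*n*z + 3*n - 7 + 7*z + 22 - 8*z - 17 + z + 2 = -n^3 + 7*n^2 - 6*n + z*(n^2 - 6*n)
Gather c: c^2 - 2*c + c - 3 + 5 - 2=c^2 - c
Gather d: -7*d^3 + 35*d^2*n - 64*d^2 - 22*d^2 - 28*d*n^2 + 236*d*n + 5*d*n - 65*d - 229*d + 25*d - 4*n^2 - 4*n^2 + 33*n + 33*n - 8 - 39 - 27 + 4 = -7*d^3 + d^2*(35*n - 86) + d*(-28*n^2 + 241*n - 269) - 8*n^2 + 66*n - 70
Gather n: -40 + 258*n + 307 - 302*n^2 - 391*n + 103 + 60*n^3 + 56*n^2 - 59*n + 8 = 60*n^3 - 246*n^2 - 192*n + 378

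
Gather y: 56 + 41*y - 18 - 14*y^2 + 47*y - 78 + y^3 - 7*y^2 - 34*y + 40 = y^3 - 21*y^2 + 54*y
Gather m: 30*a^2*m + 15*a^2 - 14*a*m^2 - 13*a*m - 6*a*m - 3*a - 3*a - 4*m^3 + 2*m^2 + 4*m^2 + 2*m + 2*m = 15*a^2 - 6*a - 4*m^3 + m^2*(6 - 14*a) + m*(30*a^2 - 19*a + 4)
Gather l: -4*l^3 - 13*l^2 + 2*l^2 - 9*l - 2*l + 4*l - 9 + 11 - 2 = -4*l^3 - 11*l^2 - 7*l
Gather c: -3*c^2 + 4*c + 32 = -3*c^2 + 4*c + 32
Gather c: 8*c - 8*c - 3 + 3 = 0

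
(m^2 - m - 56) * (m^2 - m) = m^4 - 2*m^3 - 55*m^2 + 56*m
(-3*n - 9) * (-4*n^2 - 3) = 12*n^3 + 36*n^2 + 9*n + 27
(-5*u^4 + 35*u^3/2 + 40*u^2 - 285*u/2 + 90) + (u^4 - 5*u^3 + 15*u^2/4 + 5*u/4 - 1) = -4*u^4 + 25*u^3/2 + 175*u^2/4 - 565*u/4 + 89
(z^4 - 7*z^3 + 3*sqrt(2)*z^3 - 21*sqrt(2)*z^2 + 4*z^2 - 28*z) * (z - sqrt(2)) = z^5 - 7*z^4 + 2*sqrt(2)*z^4 - 14*sqrt(2)*z^3 - 2*z^3 - 4*sqrt(2)*z^2 + 14*z^2 + 28*sqrt(2)*z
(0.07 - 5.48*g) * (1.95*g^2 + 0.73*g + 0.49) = -10.686*g^3 - 3.8639*g^2 - 2.6341*g + 0.0343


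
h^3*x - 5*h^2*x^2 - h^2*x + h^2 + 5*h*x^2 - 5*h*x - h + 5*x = (h - 1)*(h - 5*x)*(h*x + 1)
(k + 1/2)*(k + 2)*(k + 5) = k^3 + 15*k^2/2 + 27*k/2 + 5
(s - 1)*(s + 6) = s^2 + 5*s - 6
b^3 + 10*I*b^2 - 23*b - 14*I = (b + I)*(b + 2*I)*(b + 7*I)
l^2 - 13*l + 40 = (l - 8)*(l - 5)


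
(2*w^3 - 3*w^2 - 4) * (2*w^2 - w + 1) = 4*w^5 - 8*w^4 + 5*w^3 - 11*w^2 + 4*w - 4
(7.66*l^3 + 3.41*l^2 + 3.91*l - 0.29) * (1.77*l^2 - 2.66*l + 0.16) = 13.5582*l^5 - 14.3399*l^4 - 0.924300000000001*l^3 - 10.3683*l^2 + 1.397*l - 0.0464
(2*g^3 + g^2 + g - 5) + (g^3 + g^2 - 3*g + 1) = 3*g^3 + 2*g^2 - 2*g - 4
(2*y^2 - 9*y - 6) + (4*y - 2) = 2*y^2 - 5*y - 8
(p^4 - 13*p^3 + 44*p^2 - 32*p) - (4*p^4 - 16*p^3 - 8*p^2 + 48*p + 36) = -3*p^4 + 3*p^3 + 52*p^2 - 80*p - 36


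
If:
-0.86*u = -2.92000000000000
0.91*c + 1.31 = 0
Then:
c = -1.44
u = 3.40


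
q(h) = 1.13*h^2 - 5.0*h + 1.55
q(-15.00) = 330.80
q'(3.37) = 2.62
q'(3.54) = 3.00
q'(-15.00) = -38.90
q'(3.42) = 2.73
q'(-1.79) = -9.05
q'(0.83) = -3.12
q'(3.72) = 3.41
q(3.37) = -2.47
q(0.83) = -1.82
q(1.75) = -3.74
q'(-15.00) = -38.90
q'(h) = 2.26*h - 5.0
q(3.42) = -2.33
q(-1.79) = 14.12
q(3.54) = -1.99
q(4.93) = 4.36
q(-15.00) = 330.80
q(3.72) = -1.41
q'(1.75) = -1.04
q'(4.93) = 6.14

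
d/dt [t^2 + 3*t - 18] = 2*t + 3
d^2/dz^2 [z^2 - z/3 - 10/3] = 2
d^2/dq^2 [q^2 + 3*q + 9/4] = 2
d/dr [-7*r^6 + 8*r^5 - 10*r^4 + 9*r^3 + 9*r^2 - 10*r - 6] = -42*r^5 + 40*r^4 - 40*r^3 + 27*r^2 + 18*r - 10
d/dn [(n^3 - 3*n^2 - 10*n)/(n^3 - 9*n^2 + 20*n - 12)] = 6*(-n^4 + 10*n^3 - 31*n^2 + 12*n + 20)/(n^6 - 18*n^5 + 121*n^4 - 384*n^3 + 616*n^2 - 480*n + 144)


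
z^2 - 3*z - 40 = (z - 8)*(z + 5)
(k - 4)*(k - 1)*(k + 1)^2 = k^4 - 3*k^3 - 5*k^2 + 3*k + 4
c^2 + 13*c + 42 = (c + 6)*(c + 7)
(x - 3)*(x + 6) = x^2 + 3*x - 18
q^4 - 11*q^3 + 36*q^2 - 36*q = q*(q - 6)*(q - 3)*(q - 2)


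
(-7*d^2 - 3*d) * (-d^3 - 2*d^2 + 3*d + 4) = 7*d^5 + 17*d^4 - 15*d^3 - 37*d^2 - 12*d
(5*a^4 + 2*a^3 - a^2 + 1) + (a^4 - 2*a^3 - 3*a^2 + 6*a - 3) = 6*a^4 - 4*a^2 + 6*a - 2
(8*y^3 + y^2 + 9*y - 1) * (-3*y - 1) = -24*y^4 - 11*y^3 - 28*y^2 - 6*y + 1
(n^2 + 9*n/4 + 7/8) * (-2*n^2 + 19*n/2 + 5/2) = -2*n^4 + 5*n^3 + 177*n^2/8 + 223*n/16 + 35/16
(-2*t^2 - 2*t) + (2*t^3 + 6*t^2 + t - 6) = 2*t^3 + 4*t^2 - t - 6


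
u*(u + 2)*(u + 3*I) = u^3 + 2*u^2 + 3*I*u^2 + 6*I*u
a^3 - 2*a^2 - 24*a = a*(a - 6)*(a + 4)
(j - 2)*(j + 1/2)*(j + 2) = j^3 + j^2/2 - 4*j - 2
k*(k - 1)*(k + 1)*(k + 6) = k^4 + 6*k^3 - k^2 - 6*k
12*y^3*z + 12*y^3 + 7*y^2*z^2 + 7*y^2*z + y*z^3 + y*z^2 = (3*y + z)*(4*y + z)*(y*z + y)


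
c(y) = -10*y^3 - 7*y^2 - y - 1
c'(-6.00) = -997.00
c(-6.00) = 1913.00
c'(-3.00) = -229.00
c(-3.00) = 209.00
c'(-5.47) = -822.05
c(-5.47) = 1431.70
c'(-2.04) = -97.29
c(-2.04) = 56.81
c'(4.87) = -780.69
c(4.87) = -1326.90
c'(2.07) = -158.53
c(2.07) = -121.76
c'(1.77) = -119.77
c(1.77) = -80.15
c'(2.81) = -277.22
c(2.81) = -280.96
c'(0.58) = -19.21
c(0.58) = -5.89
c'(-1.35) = -36.78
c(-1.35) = 12.20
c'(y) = -30*y^2 - 14*y - 1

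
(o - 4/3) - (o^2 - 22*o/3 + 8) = -o^2 + 25*o/3 - 28/3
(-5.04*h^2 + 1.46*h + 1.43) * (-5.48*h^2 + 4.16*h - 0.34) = 27.6192*h^4 - 28.9672*h^3 - 0.0492000000000001*h^2 + 5.4524*h - 0.4862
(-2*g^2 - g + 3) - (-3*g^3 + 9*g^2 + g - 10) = 3*g^3 - 11*g^2 - 2*g + 13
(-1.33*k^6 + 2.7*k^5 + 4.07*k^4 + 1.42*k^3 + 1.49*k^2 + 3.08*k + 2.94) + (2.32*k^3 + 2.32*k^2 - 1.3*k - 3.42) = -1.33*k^6 + 2.7*k^5 + 4.07*k^4 + 3.74*k^3 + 3.81*k^2 + 1.78*k - 0.48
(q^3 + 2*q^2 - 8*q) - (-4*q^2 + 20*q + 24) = q^3 + 6*q^2 - 28*q - 24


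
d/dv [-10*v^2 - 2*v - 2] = -20*v - 2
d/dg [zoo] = 0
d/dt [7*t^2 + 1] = 14*t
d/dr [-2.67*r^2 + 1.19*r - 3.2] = 1.19 - 5.34*r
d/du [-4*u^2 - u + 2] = -8*u - 1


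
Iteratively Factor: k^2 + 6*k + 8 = (k + 2)*(k + 4)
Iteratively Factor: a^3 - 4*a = (a)*(a^2 - 4) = a*(a - 2)*(a + 2)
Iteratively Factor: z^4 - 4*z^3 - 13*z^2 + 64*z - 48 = (z - 3)*(z^3 - z^2 - 16*z + 16) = (z - 3)*(z - 1)*(z^2 - 16) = (z - 3)*(z - 1)*(z + 4)*(z - 4)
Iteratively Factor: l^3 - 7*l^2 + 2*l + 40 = (l + 2)*(l^2 - 9*l + 20) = (l - 5)*(l + 2)*(l - 4)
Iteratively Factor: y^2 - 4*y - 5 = (y - 5)*(y + 1)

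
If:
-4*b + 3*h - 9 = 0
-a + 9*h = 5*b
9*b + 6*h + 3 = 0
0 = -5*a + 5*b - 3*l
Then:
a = 312/17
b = -21/17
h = 23/17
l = -555/17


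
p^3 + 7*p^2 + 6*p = p*(p + 1)*(p + 6)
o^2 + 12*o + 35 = (o + 5)*(o + 7)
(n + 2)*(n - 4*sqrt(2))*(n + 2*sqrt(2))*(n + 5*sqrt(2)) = n^4 + 2*n^3 + 3*sqrt(2)*n^3 - 36*n^2 + 6*sqrt(2)*n^2 - 80*sqrt(2)*n - 72*n - 160*sqrt(2)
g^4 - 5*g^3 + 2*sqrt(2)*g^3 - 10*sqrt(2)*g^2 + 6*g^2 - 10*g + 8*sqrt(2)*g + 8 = (g - 4)*(g - 1)*(g + sqrt(2))^2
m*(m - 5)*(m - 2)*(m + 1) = m^4 - 6*m^3 + 3*m^2 + 10*m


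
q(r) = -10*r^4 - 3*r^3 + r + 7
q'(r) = -40*r^3 - 9*r^2 + 1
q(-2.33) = -252.11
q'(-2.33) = 458.11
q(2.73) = -606.77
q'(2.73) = -879.93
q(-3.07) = -797.55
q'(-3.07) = 1073.55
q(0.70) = 4.27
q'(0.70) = -17.13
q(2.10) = -213.16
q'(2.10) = -409.13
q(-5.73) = -10214.33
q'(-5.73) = 7230.80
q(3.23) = -1179.32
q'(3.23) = -1440.83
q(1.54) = -58.66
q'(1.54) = -166.43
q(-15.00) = -496133.00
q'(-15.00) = 132976.00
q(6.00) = -13595.00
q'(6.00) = -8963.00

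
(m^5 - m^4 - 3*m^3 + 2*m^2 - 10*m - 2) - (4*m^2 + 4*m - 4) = m^5 - m^4 - 3*m^3 - 2*m^2 - 14*m + 2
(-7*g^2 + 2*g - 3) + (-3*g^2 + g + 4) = -10*g^2 + 3*g + 1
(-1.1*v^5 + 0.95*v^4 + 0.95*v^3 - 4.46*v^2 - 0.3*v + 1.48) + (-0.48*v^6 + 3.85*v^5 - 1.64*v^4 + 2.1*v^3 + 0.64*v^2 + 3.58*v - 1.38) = -0.48*v^6 + 2.75*v^5 - 0.69*v^4 + 3.05*v^3 - 3.82*v^2 + 3.28*v + 0.1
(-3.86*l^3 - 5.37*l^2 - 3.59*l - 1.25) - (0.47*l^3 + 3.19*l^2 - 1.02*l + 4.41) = -4.33*l^3 - 8.56*l^2 - 2.57*l - 5.66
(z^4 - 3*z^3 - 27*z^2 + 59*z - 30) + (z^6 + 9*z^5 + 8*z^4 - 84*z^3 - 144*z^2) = z^6 + 9*z^5 + 9*z^4 - 87*z^3 - 171*z^2 + 59*z - 30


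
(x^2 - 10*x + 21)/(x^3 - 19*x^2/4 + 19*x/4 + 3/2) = 4*(x - 7)/(4*x^2 - 7*x - 2)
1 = 1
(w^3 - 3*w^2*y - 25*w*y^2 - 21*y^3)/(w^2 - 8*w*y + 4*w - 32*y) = (w^3 - 3*w^2*y - 25*w*y^2 - 21*y^3)/(w^2 - 8*w*y + 4*w - 32*y)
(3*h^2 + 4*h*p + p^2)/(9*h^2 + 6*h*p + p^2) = (h + p)/(3*h + p)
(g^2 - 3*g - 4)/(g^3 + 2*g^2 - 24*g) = (g + 1)/(g*(g + 6))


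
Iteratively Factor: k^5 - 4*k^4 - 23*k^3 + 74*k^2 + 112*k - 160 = (k + 4)*(k^4 - 8*k^3 + 9*k^2 + 38*k - 40) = (k - 4)*(k + 4)*(k^3 - 4*k^2 - 7*k + 10) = (k - 4)*(k + 2)*(k + 4)*(k^2 - 6*k + 5) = (k - 4)*(k - 1)*(k + 2)*(k + 4)*(k - 5)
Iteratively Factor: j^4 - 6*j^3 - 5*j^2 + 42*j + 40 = (j + 2)*(j^3 - 8*j^2 + 11*j + 20) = (j + 1)*(j + 2)*(j^2 - 9*j + 20) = (j - 5)*(j + 1)*(j + 2)*(j - 4)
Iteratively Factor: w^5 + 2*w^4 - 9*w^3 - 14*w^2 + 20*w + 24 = (w + 1)*(w^4 + w^3 - 10*w^2 - 4*w + 24) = (w + 1)*(w + 3)*(w^3 - 2*w^2 - 4*w + 8) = (w - 2)*(w + 1)*(w + 3)*(w^2 - 4) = (w - 2)^2*(w + 1)*(w + 3)*(w + 2)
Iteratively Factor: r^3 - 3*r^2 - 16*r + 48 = (r - 3)*(r^2 - 16) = (r - 4)*(r - 3)*(r + 4)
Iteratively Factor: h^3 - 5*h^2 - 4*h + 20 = (h - 2)*(h^2 - 3*h - 10) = (h - 2)*(h + 2)*(h - 5)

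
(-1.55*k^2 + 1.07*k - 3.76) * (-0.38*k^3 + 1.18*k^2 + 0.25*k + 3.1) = 0.589*k^5 - 2.2356*k^4 + 2.3039*k^3 - 8.9743*k^2 + 2.377*k - 11.656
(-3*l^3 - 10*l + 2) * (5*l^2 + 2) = -15*l^5 - 56*l^3 + 10*l^2 - 20*l + 4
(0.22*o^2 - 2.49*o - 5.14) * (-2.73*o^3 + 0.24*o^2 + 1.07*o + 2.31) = -0.6006*o^5 + 6.8505*o^4 + 13.67*o^3 - 3.3897*o^2 - 11.2517*o - 11.8734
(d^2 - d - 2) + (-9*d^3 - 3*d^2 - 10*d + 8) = -9*d^3 - 2*d^2 - 11*d + 6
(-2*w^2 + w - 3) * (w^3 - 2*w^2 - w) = -2*w^5 + 5*w^4 - 3*w^3 + 5*w^2 + 3*w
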